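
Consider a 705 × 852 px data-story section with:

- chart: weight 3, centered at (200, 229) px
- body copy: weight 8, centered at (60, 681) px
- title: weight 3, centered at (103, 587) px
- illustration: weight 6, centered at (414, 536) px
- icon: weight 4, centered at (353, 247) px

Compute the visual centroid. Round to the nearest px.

(220, 504)

Total weight = 3 + 8 + 3 + 6 + 4 = 24.
x-moment: 3·200 + 8·60 + 3·103 + 6·414 + 4·353 = 5285; centroid 5285/24 ≈ 220.21.
y-moment: 3·229 + 8·681 + 3·587 + 6·536 + 4·247 = 12100; centroid 12100/24 ≈ 504.17.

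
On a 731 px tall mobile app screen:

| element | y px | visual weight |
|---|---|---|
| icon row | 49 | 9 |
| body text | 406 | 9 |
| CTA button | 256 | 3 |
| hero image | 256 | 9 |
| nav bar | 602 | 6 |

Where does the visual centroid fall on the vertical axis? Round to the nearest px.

Weights sum to 9 + 9 + 3 + 9 + 6 = 36.
y-moment: 9·49 + 9·406 + 3·256 + 9·256 + 6·602 = 10779; centroid 10779/36 ≈ 299.42.

y ≈ 299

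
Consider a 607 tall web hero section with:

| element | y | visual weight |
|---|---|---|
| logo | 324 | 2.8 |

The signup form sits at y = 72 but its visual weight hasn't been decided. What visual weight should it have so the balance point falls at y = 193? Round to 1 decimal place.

Known: weight 2.8 with moment 2.8·324 = 907.2.
Balance at y = 193 requires (907.2 + w·72) / (2.8 + w) = 193.
So w = (193·2.8 − 907.2)/(72 − 193) = -366.8/-121 ≈ 3.03.

w ≈ 3.0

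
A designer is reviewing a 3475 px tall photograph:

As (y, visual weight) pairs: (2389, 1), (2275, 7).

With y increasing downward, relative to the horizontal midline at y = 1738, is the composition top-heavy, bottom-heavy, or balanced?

bottom-heavy

Weights sum to 1 + 7 = 8.
Σw·y = 1·2389 + 7·2275 = 18314, so ȳ = 18314/8 ≈ 2289.25.
2289.2 vs midline 1738 → bottom-heavy.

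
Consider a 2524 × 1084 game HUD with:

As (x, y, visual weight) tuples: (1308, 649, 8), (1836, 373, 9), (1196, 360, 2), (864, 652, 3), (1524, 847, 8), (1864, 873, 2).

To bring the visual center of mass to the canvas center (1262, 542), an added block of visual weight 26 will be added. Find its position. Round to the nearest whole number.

With the added block, Σw becomes 8 + 9 + 2 + 3 + 8 + 2 + 26 = 58.
x: need Σw·x = 58·1262 = 73196. Existing = 8·1308 + 9·1836 + 2·1196 + 3·864 + 8·1524 + 2·1864 = 47892. Remainder 25304 / 26 ≈ 973.23.
y: need Σw·y = 58·542 = 31436. Existing = 8·649 + 9·373 + 2·360 + 3·652 + 8·847 + 2·873 = 19747. Remainder 11689 / 26 ≈ 449.58.

(973, 450)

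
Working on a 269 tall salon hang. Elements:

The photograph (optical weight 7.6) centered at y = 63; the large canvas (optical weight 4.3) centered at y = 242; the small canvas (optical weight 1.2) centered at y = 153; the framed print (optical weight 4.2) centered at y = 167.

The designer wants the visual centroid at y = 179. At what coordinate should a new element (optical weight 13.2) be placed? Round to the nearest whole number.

After adding the new element, total weight = 7.6 + 4.3 + 1.2 + 4.2 + 13.2 = 30.5.
y: need Σw·y = 30.5·179 = 5459.5. Existing = 7.6·63 + 4.3·242 + 1.2·153 + 4.2·167 = 2404.4. Remainder 3055.1 / 13.2 ≈ 231.45.

y ≈ 231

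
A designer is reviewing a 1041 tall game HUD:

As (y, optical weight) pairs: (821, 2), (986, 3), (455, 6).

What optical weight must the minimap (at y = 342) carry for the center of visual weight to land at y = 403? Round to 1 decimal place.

w ≈ 47.5

Fixed elements: Σw = 2 + 3 + 6 = 11, Σw·y = 2·821 + 3·986 + 6·455 = 7330.
Set Σw·y/Σw = 403: (7330 + 342w) = 403·(11 + w).
Rearranging, w·(342 − 403) = 403·11 − 7330 = -2897, so w ≈ -2897/-61 = 47.49.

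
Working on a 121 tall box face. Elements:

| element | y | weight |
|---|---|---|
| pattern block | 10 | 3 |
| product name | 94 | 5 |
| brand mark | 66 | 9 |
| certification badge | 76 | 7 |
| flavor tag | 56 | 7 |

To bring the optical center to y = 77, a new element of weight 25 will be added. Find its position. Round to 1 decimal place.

With the new element, Σw becomes 3 + 5 + 9 + 7 + 7 + 25 = 56.
y: target moment 56×77 = 4312; current 3·10 + 5·94 + 9·66 + 7·76 + 7·56 = 2018; the new element supplies 2294, so y = 2294/25 ≈ 91.76.

y ≈ 91.8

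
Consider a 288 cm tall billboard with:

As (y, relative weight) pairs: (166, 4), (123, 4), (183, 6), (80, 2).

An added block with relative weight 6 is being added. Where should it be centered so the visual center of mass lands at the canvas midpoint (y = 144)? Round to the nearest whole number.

New total weight: (4 + 4 + 6 + 2) + 6 = 22.
y: target moment 22×144 = 3168; current 4·166 + 4·123 + 6·183 + 2·80 = 2414; the added block supplies 754, so y = 754/6 ≈ 125.67.

y ≈ 126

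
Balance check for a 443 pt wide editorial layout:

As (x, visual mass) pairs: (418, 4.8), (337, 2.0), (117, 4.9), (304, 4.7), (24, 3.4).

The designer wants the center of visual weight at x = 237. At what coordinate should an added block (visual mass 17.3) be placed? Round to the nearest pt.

With the added block, Σw becomes 4.8 + 2.0 + 4.9 + 4.7 + 3.4 + 17.3 = 37.1.
Along x: (4764.1 + 17.3·x) / 37.1 = 237 (existing moment 4.8·418 + 2.0·337 + 4.9·117 + 4.7·304 + 3.4·24 = 4764.1) ⇒ x = (8792.7 − 4764.1) / 17.3 ≈ 232.87.

x ≈ 233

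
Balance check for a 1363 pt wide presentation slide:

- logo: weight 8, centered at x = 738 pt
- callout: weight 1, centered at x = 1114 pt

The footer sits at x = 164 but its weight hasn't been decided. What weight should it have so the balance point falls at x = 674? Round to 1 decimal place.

w ≈ 1.9

Known weights sum to 8 + 1 = 9; their moment is 8·738 + 1·1114 = 7018.
Balance at x = 674 requires (7018 + w·164) / (9 + w) = 674.
So w = (674·9 − 7018)/(164 − 674) = -952/-510 ≈ 1.87.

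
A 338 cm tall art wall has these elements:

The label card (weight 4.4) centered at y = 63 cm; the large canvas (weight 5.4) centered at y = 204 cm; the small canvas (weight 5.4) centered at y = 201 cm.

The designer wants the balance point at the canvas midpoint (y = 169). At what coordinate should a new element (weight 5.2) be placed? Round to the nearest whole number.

y ≈ 189

After adding the new element, total weight = 4.4 + 5.4 + 5.4 + 5.2 = 20.4.
y: target moment 20.4×169 = 3447.6; current 4.4·63 + 5.4·204 + 5.4·201 = 2464.2; the new element supplies 983.4, so y = 983.4/5.2 ≈ 189.12.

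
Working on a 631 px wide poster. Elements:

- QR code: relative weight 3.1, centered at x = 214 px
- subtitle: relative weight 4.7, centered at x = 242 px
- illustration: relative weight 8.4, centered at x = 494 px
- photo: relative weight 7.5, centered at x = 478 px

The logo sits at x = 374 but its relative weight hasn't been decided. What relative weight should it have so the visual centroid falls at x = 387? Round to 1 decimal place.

Known weights sum to 3.1 + 4.7 + 8.4 + 7.5 = 23.7; their moment is 3.1·214 + 4.7·242 + 8.4·494 + 7.5·478 = 9535.4.
Set Σw·x/Σw = 387: (9535.4 + 374w) = 387·(23.7 + w).
Solving: w = (387·23.7 − 9535.4) / (374 − 387) = -363.5 / -13 ≈ 27.96.

w ≈ 28.0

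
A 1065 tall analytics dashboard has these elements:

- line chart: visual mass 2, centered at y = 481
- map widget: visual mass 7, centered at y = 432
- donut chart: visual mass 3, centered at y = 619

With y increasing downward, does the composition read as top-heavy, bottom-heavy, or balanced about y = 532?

top-heavy

Weights sum to 2 + 7 + 3 = 12.
y: (2·481 + 7·432 + 3·619) / 12 = 5843 / 12 ≈ 486.92
Since 486.9 is above (smaller y than) 532, the composition reads top-heavy.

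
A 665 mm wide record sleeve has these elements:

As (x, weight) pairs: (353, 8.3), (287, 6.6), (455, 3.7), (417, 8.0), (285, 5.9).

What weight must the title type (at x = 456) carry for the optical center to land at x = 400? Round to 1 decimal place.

w ≈ 26.3

Existing Σw = 32.5 (8.3 + 6.6 + 3.7 + 8.0 + 5.9); existing moment 8.3·353 + 6.6·287 + 3.7·455 + 8.0·417 + 5.9·285 = 11525.1.
For the centroid to hit 400: (11525.1 + w·456) / (32.5 + w) = 400.
Solving: w = (400·32.5 − 11525.1) / (456 − 400) = 1474.9 / 56 ≈ 26.34.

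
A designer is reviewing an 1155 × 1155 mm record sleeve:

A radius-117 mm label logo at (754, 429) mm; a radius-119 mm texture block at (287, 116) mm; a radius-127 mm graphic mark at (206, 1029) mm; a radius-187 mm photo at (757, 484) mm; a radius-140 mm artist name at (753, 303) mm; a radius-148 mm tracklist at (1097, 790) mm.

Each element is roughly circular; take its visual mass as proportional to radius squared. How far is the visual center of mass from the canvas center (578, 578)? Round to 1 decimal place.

Weights ∝ r²: label logo 117² = 13689, texture block 119² = 14161, graphic mark 127² = 16129, photo 187² = 34969, artist name 140² = 19600, tracklist 148² = 21904; Σw = 120452.
Σw·x = 82967308; x̄ = 82967308/120452 ≈ 688.80.
y: moment 64279954 / weight 120452 ≈ 533.66
Relative to (578, 578): Δ = (110.80, -44.34); |Δ| = √(110.80² + -44.34²) ≈ 119.34.

≈ 119.3 mm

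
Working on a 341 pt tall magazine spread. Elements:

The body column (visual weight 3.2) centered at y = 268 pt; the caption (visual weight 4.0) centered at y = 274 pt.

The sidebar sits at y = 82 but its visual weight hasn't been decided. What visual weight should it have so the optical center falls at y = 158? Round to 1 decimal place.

w ≈ 10.7

Known weights sum to 3.2 + 4.0 = 7.2; their moment is 3.2·268 + 4.0·274 = 1953.6.
Balance at y = 158 requires (1953.6 + w·82) / (7.2 + w) = 158.
Rearranging, w·(82 − 158) = 158·7.2 − 1953.6 = -816.0, so w ≈ -816.0/-76 = 10.74.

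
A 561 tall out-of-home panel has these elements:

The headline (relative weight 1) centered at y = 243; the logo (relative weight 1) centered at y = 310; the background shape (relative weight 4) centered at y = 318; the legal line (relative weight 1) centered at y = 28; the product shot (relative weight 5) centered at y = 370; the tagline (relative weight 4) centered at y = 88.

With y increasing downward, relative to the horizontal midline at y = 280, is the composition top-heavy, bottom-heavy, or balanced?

Σw = 1 + 1 + 4 + 1 + 5 + 4 = 16.
Σw·y = 1·243 + 1·310 + 4·318 + 1·28 + 5·370 + 4·88 = 4055, so ȳ = 4055/16 ≈ 253.44.
Since 253.4 is above (smaller y than) 280, the composition reads top-heavy.

top-heavy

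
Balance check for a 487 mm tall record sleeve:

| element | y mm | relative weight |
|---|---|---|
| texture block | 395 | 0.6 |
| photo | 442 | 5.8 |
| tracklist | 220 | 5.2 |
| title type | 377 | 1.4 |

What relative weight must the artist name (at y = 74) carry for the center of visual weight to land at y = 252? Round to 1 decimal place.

w ≈ 6.7

Existing Σw = 13.0 (0.6 + 5.8 + 5.2 + 1.4); existing moment 0.6·395 + 5.8·442 + 5.2·220 + 1.4·377 = 4472.4.
Balance at y = 252 requires (4472.4 + w·74) / (13.0 + w) = 252.
So w = (252·13.0 − 4472.4)/(74 − 252) = -1196.4/-178 ≈ 6.72.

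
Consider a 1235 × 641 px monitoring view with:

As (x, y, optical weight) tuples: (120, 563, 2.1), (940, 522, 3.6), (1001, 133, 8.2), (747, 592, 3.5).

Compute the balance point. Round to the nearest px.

Σw = 2.1 + 3.6 + 8.2 + 3.5 = 17.4.
Σw·x = 2.1·120 + 3.6·940 + 8.2·1001 + 3.5·747 = 14458.7, so x̄ = 14458.7/17.4 ≈ 830.96.
Σw·y = 2.1·563 + 3.6·522 + 8.2·133 + 3.5·592 = 6224.1, so ȳ = 6224.1/17.4 ≈ 357.71.

(831, 358)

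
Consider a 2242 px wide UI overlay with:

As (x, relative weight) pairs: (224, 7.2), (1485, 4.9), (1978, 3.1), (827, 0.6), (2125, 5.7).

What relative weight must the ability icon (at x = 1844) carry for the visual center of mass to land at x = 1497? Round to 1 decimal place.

Existing Σw = 21.5 (7.2 + 4.9 + 3.1 + 0.6 + 5.7); existing moment 7.2·224 + 4.9·1485 + 3.1·1978 + 0.6·827 + 5.7·2125 = 27629.8.
For the centroid to hit 1497: (27629.8 + w·1844) / (21.5 + w) = 1497.
Solving: w = (1497·21.5 − 27629.8) / (1844 − 1497) = 4555.7 / 347 ≈ 13.13.

w ≈ 13.1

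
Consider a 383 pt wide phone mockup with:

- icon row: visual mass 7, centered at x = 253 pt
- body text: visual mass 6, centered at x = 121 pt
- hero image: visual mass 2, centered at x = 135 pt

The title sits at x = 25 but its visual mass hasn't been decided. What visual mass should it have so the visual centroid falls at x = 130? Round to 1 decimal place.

w ≈ 7.8

Known weights sum to 7 + 6 + 2 = 15; their moment is 7·253 + 6·121 + 2·135 = 2767.
Set Σw·x/Σw = 130: (2767 + 25w) = 130·(15 + w).
Rearranging, w·(25 − 130) = 130·15 − 2767 = -817, so w ≈ -817/-105 = 7.78.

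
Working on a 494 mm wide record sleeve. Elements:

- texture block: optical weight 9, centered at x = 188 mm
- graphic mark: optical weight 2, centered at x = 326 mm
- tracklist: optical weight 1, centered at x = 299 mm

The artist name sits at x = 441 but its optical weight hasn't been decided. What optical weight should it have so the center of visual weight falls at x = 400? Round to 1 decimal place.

w ≈ 52.6

Fixed elements: Σw = 9 + 2 + 1 = 12, Σw·x = 9·188 + 2·326 + 1·299 = 2643.
Balance at x = 400 requires (2643 + w·441) / (12 + w) = 400.
Rearranging, w·(441 − 400) = 400·12 − 2643 = 2157, so w ≈ 2157/41 = 52.61.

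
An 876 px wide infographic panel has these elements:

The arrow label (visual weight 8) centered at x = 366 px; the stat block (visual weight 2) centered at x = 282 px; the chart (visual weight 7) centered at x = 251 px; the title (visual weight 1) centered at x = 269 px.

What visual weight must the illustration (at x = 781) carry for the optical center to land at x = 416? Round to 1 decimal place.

w ≈ 5.4

Existing Σw = 18 (8 + 2 + 7 + 1); existing moment 8·366 + 2·282 + 7·251 + 1·269 = 5518.
Set Σw·x/Σw = 416: (5518 + 781w) = 416·(18 + w).
So w = (416·18 − 5518)/(781 − 416) = 1970/365 ≈ 5.40.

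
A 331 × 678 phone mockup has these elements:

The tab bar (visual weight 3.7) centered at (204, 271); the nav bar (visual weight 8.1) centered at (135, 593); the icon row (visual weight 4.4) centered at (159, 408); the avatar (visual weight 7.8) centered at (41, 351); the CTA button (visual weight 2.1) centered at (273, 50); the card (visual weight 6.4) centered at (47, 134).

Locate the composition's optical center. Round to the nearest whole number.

Total weight = 3.7 + 8.1 + 4.4 + 7.8 + 2.1 + 6.4 = 32.5.
x: moment 3741.8 / weight 32.5 ≈ 115.13
Σw·y = 11301.6; ȳ = 11301.6/32.5 ≈ 347.74.

(115, 348)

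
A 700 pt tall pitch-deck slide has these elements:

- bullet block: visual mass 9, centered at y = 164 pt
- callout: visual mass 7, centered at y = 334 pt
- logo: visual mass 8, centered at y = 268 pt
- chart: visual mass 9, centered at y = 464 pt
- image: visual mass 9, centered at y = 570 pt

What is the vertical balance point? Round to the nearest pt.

y ≈ 363

Total weight = 9 + 7 + 8 + 9 + 9 = 42.
y: (9·164 + 7·334 + 8·268 + 9·464 + 9·570) / 42 = 15264 / 42 ≈ 363.43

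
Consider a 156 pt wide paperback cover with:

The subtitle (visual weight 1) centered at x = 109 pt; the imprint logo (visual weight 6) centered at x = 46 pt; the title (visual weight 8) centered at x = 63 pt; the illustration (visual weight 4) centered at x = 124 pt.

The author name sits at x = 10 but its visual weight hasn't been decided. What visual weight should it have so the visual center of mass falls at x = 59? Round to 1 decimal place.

w ≈ 5.4

Existing Σw = 19 (1 + 6 + 8 + 4); existing moment 1·109 + 6·46 + 8·63 + 4·124 = 1385.
Set Σw·x/Σw = 59: (1385 + 10w) = 59·(19 + w).
Solving: w = (59·19 − 1385) / (10 − 59) = -264 / -49 ≈ 5.39.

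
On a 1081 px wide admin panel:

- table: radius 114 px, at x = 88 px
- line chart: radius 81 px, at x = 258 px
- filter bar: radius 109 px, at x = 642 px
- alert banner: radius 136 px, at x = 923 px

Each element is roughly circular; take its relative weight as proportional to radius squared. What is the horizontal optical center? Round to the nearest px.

Weights ∝ r²: table 114² = 12996, line chart 81² = 6561, filter bar 109² = 11881, alert banner 136² = 18496; Σw = 49934.
Σw·x = 12996·88 + 6561·258 + 11881·642 + 18496·923 = 27535796, so x̄ = 27535796/49934 ≈ 551.44.

x ≈ 551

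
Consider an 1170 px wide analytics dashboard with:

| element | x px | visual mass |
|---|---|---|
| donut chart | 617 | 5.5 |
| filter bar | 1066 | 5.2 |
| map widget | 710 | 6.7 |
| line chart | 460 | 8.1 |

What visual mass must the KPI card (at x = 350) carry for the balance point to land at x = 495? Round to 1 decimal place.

w ≈ 33.1

Fixed elements: Σw = 5.5 + 5.2 + 6.7 + 8.1 = 25.5, Σw·x = 5.5·617 + 5.2·1066 + 6.7·710 + 8.1·460 = 17419.7.
Set Σw·x/Σw = 495: (17419.7 + 350w) = 495·(25.5 + w).
Solving: w = (495·25.5 − 17419.7) / (350 − 495) = -4797.2 / -145 ≈ 33.08.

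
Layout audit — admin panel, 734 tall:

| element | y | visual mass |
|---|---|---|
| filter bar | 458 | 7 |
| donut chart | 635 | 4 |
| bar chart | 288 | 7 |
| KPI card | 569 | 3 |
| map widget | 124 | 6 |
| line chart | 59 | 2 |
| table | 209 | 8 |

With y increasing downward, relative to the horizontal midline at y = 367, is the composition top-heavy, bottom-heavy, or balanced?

Weights sum to 7 + 4 + 7 + 3 + 6 + 2 + 8 = 37.
y: (7·458 + 4·635 + 7·288 + 3·569 + 6·124 + 2·59 + 8·209) / 37 = 12003 / 37 ≈ 324.41
Since 324.4 is above (smaller y than) 367, the composition reads top-heavy.

top-heavy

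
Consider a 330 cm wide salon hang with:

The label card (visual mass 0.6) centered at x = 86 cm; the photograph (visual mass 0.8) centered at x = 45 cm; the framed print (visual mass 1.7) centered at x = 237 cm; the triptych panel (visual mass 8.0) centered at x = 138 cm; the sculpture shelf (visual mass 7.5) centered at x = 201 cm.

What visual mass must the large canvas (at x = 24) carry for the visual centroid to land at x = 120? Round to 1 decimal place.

Existing Σw = 18.6 (0.6 + 0.8 + 1.7 + 8.0 + 7.5); existing moment 0.6·86 + 0.8·45 + 1.7·237 + 8.0·138 + 7.5·201 = 3102.0.
Set Σw·x/Σw = 120: (3102.0 + 24w) = 120·(18.6 + w).
Solving: w = (120·18.6 − 3102.0) / (24 − 120) = -870.0 / -96 ≈ 9.06.

w ≈ 9.1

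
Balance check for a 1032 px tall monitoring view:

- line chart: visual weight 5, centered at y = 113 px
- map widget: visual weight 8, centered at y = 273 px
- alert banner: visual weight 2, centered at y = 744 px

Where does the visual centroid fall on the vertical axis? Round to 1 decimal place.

Weights sum to 5 + 8 + 2 = 15.
Σw·y = 5·113 + 8·273 + 2·744 = 4237, so ȳ = 4237/15 ≈ 282.47.

y ≈ 282.5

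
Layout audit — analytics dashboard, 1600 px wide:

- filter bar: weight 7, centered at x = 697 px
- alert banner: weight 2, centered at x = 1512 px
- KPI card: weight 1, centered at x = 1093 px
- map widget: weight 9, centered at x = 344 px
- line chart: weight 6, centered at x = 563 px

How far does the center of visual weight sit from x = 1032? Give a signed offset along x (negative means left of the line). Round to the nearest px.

Σw = 7 + 2 + 1 + 9 + 6 = 25.
x-moment: 7·697 + 2·1512 + 1·1093 + 9·344 + 6·563 = 15470; centroid 15470/25 ≈ 618.80.
Offset from x = 1032: 618.80 − 1032 ≈ -413.20.

≈ -413 px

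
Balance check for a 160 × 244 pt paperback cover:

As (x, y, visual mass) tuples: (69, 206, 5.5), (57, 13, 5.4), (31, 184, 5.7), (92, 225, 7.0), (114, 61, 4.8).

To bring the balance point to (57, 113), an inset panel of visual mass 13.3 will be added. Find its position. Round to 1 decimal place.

(24.2, 44.5)

With the inset panel, Σw becomes 5.5 + 5.4 + 5.7 + 7.0 + 4.8 + 13.3 = 41.7.
Along x: (2055.2 + 13.3·x) / 41.7 = 57 (existing moment 5.5·69 + 5.4·57 + 5.7·31 + 7.0·92 + 4.8·114 = 2055.2) ⇒ x = (2376.9 − 2055.2) / 13.3 ≈ 24.19.
Along y: (4119.8 + 13.3·y) / 41.7 = 113 (existing moment 5.5·206 + 5.4·13 + 5.7·184 + 7.0·225 + 4.8·61 = 4119.8) ⇒ y = (4712.1 − 4119.8) / 13.3 ≈ 44.53.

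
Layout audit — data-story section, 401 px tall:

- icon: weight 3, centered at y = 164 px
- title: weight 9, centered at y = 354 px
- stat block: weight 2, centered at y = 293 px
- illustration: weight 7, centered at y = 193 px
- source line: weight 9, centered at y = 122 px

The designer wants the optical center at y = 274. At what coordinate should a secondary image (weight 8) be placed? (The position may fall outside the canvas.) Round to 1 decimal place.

y ≈ 462.4

New total weight: (3 + 9 + 2 + 7 + 9) + 8 = 38.
y: need Σw·y = 38·274 = 10412. Existing = 3·164 + 9·354 + 2·293 + 7·193 + 9·122 = 6713. Remainder 3699 / 8 ≈ 462.38.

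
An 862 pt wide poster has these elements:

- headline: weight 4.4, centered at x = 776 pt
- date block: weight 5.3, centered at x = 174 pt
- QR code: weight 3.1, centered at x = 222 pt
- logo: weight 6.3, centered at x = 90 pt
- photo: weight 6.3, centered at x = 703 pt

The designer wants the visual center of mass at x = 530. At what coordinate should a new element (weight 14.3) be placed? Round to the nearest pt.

New total weight: (4.4 + 5.3 + 3.1 + 6.3 + 6.3) + 14.3 = 39.7.
Along x: (10020.7 + 14.3·x) / 39.7 = 530 (existing moment 4.4·776 + 5.3·174 + 3.1·222 + 6.3·90 + 6.3·703 = 10020.7) ⇒ x = (21041.0 − 10020.7) / 14.3 ≈ 770.65.

x ≈ 771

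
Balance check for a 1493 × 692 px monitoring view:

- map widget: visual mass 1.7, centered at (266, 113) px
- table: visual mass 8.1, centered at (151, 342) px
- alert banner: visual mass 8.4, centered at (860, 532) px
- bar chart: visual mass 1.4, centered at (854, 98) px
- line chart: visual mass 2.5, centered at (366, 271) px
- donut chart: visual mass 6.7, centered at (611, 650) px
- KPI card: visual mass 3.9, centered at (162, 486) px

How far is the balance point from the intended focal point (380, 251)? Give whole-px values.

Weights sum to 1.7 + 8.1 + 8.4 + 1.4 + 2.5 + 6.7 + 3.9 = 32.7.
Σw·x = 15735.4; x̄ = 15735.4/32.7 ≈ 481.20.
y: moment 14496.2 / weight 32.7 ≈ 443.31
Offset from (380, 251): Δx ≈ 101.20, Δy ≈ 192.31; distance = √(Δx² + Δy²) ≈ 217.31.

≈ 217 px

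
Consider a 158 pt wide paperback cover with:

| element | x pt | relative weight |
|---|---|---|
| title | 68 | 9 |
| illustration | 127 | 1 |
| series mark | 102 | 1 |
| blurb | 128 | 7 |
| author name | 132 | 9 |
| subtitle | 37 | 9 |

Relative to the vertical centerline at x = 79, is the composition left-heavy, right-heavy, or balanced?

right-heavy

Total weight = 9 + 1 + 1 + 7 + 9 + 9 = 36.
x: (9·68 + 1·127 + 1·102 + 7·128 + 9·132 + 9·37) / 36 = 3258 / 36 ≈ 90.50
90.5 vs midline 79 → right-heavy.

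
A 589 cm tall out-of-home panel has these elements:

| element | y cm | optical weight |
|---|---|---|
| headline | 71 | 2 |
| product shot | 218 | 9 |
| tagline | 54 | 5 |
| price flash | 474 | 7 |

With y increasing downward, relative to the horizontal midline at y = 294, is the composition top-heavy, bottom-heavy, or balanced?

top-heavy

Total weight = 2 + 9 + 5 + 7 = 23.
y: (2·71 + 9·218 + 5·54 + 7·474) / 23 = 5692 / 23 ≈ 247.48
Since 247.5 is above (smaller y than) 294, the composition reads top-heavy.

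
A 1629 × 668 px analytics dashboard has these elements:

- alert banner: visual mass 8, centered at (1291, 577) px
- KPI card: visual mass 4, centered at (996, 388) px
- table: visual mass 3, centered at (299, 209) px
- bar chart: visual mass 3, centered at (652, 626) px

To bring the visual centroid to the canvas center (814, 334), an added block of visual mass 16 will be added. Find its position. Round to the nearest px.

(657, 168)

After adding the added block, total weight = 8 + 4 + 3 + 3 + 16 = 34.
Along x: (17165 + 16·x) / 34 = 814 (existing moment 8·1291 + 4·996 + 3·299 + 3·652 = 17165) ⇒ x = (27676 − 17165) / 16 ≈ 656.94.
Along y: (8673 + 16·y) / 34 = 334 (existing moment 8·577 + 4·388 + 3·209 + 3·626 = 8673) ⇒ y = (11356 − 8673) / 16 ≈ 167.69.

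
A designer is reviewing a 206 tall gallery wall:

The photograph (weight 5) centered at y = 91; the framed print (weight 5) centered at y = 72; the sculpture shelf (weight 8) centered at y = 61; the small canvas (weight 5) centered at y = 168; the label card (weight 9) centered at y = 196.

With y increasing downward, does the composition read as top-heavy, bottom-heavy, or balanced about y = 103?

bottom-heavy

Weights sum to 5 + 5 + 8 + 5 + 9 = 32.
Σw·y = 5·91 + 5·72 + 8·61 + 5·168 + 9·196 = 3907, so ȳ = 3907/32 ≈ 122.09.
122.1 vs midline 103 → bottom-heavy.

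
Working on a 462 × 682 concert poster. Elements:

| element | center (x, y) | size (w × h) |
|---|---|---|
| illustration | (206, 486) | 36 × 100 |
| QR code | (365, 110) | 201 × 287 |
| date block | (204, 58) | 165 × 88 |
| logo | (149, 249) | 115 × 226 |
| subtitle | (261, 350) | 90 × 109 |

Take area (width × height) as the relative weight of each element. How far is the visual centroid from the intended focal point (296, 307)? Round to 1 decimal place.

Areas → weights: illustration 36·100 = 3600, QR code 201·287 = 57687, date block 165·88 = 14520, logo 115·226 = 25990, subtitle 90·109 = 9810; Σw = 111607.
x-moment: 3600·206 + 57687·365 + 14520·204 + 25990·149 + 9810·261 = 31192355; centroid 31192355/111607 ≈ 279.48.
y-moment: 3600·486 + 57687·110 + 14520·58 + 25990·249 + 9810·350 = 18842340; centroid 18842340/111607 ≈ 168.83.
From (296, 307): dx = -16.52, dy = -138.17, so the distance is √(dx²+dy²) ≈ 139.16.

≈ 139.2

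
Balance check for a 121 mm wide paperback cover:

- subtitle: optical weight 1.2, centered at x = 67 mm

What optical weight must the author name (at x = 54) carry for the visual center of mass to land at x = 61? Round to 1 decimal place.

w ≈ 1.0

Known: weight 1.2 with moment 1.2·67 = 80.4.
For the centroid to hit 61: (80.4 + w·54) / (1.2 + w) = 61.
Rearranging, w·(54 − 61) = 61·1.2 − 80.4 = -7.2, so w ≈ -7.2/-7 = 1.03.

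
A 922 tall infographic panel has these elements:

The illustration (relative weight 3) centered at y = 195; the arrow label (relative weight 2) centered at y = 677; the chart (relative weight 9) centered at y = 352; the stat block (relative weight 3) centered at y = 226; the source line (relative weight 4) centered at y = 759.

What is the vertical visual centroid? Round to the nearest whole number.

y ≈ 420

Σw = 3 + 2 + 9 + 3 + 4 = 21.
y-moment: 3·195 + 2·677 + 9·352 + 3·226 + 4·759 = 8821; centroid 8821/21 ≈ 420.05.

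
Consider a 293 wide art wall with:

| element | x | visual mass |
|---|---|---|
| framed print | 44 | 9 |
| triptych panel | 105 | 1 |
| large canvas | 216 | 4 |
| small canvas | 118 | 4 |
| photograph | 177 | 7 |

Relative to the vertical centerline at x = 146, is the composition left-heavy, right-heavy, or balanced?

left-heavy

Σw = 9 + 1 + 4 + 4 + 7 = 25.
x: (9·44 + 1·105 + 4·216 + 4·118 + 7·177) / 25 = 3076 / 25 ≈ 123.04
Since 123.0 is left of 146, the composition reads left-heavy.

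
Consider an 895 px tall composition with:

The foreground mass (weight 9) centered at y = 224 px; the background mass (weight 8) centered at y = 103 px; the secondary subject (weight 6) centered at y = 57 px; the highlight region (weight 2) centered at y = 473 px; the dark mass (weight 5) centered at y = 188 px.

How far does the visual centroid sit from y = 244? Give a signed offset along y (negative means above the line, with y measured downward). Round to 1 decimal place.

Total weight = 9 + 8 + 6 + 2 + 5 = 30.
y-moment: 9·224 + 8·103 + 6·57 + 2·473 + 5·188 = 5068; centroid 5068/30 ≈ 168.93.
Difference: 168.93 − 244 ≈ -75.07.

≈ -75.1 px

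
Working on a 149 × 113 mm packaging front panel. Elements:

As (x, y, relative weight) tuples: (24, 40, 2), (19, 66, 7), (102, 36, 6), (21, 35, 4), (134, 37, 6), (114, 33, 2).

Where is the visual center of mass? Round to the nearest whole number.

Weights sum to 2 + 7 + 6 + 4 + 6 + 2 = 27.
Σw·x = 2·24 + 7·19 + 6·102 + 4·21 + 6·134 + 2·114 = 1909, so x̄ = 1909/27 ≈ 70.70.
Σw·y = 2·40 + 7·66 + 6·36 + 4·35 + 6·37 + 2·33 = 1186, so ȳ = 1186/27 ≈ 43.93.

(71, 44)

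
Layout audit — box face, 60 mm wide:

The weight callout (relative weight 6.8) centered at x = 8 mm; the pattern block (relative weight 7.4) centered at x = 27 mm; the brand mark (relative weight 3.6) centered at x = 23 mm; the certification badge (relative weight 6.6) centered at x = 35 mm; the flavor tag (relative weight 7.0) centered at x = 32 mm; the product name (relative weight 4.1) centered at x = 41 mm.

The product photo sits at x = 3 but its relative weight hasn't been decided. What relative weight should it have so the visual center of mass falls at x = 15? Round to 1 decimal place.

Existing Σw = 35.5 (6.8 + 7.4 + 3.6 + 6.6 + 7.0 + 4.1); existing moment 6.8·8 + 7.4·27 + 3.6·23 + 6.6·35 + 7.0·32 + 4.1·41 = 960.1.
Balance at x = 15 requires (960.1 + w·3) / (35.5 + w) = 15.
Solving: w = (15·35.5 − 960.1) / (3 − 15) = -427.6 / -12 ≈ 35.63.

w ≈ 35.6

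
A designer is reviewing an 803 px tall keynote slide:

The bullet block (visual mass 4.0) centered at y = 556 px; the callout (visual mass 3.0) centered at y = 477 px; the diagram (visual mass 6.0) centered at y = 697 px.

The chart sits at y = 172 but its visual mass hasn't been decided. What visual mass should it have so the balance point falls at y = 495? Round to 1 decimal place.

Known weights sum to 4.0 + 3.0 + 6.0 = 13.0; their moment is 4.0·556 + 3.0·477 + 6.0·697 = 7837.0.
Balance at y = 495 requires (7837.0 + w·172) / (13.0 + w) = 495.
So w = (495·13.0 − 7837.0)/(172 − 495) = -1402.0/-323 ≈ 4.34.

w ≈ 4.3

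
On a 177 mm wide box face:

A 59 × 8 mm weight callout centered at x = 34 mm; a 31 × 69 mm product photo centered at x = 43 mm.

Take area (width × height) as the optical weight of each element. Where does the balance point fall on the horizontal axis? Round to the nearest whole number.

x ≈ 41

Areas: weight callout 59·8 = 472, product photo 31·69 = 2139. Total weight = 2611.
x: (472·34 + 2139·43) / 2611 = 108025 / 2611 ≈ 41.37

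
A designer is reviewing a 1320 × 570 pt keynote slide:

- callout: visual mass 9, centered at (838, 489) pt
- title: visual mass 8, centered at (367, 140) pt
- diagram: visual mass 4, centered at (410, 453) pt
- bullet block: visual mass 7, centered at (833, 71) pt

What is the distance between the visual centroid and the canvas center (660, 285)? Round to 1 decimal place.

≈ 19.7 pt

Weights sum to 9 + 8 + 4 + 7 = 28.
Σw·x = 9·838 + 8·367 + 4·410 + 7·833 = 17949, so x̄ = 17949/28 ≈ 641.04.
Σw·y = 9·489 + 8·140 + 4·453 + 7·71 = 7830, so ȳ = 7830/28 ≈ 279.64.
Relative to (660, 285): Δ = (-18.96, -5.36); |Δ| = √(-18.96² + -5.36²) ≈ 19.71.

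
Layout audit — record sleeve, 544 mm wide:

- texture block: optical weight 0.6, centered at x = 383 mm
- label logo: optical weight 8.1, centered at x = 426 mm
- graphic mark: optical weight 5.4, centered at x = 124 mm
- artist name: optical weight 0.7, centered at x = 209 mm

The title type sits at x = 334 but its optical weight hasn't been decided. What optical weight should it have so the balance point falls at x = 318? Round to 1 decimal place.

Fixed elements: Σw = 0.6 + 8.1 + 5.4 + 0.7 = 14.8, Σw·x = 0.6·383 + 8.1·426 + 5.4·124 + 0.7·209 = 4496.3.
Set Σw·x/Σw = 318: (4496.3 + 334w) = 318·(14.8 + w).
Rearranging, w·(334 − 318) = 318·14.8 − 4496.3 = 210.1, so w ≈ 210.1/16 = 13.13.

w ≈ 13.1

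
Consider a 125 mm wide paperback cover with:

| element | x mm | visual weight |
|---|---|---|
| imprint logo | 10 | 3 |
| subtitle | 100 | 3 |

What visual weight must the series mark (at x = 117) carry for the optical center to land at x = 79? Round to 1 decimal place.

Existing Σw = 6 (3 + 3); existing moment 3·10 + 3·100 = 330.
Set Σw·x/Σw = 79: (330 + 117w) = 79·(6 + w).
So w = (79·6 − 330)/(117 − 79) = 144/38 ≈ 3.79.

w ≈ 3.8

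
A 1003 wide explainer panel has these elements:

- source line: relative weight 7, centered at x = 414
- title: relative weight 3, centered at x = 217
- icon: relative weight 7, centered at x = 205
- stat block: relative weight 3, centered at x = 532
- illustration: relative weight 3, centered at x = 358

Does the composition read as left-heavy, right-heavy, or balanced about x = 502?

left-heavy

Total weight = 7 + 3 + 7 + 3 + 3 = 23.
x-moment: 7·414 + 3·217 + 7·205 + 3·532 + 3·358 = 7654; centroid 7654/23 ≈ 332.78.
332.8 lies left of the midline 502, so the layout is left-heavy.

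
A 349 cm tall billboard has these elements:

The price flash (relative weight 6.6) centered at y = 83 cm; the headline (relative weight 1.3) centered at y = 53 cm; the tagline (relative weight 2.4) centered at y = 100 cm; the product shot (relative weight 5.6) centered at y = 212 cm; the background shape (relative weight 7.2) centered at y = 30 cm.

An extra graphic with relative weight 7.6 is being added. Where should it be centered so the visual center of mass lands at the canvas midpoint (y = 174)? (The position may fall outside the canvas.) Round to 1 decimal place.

y ≈ 405.5

With the extra graphic, Σw becomes 6.6 + 1.3 + 2.4 + 5.6 + 7.2 + 7.6 = 30.7.
Along y: (2259.9 + 7.6·y) / 30.7 = 174 (existing moment 6.6·83 + 1.3·53 + 2.4·100 + 5.6·212 + 7.2·30 = 2259.9) ⇒ y = (5341.8 − 2259.9) / 7.6 ≈ 405.51.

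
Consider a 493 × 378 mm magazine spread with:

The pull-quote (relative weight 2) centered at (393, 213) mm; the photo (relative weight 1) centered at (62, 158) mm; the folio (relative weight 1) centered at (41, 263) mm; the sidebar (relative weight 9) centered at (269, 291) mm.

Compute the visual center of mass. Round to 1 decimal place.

Weights sum to 2 + 1 + 1 + 9 = 13.
x: (2·393 + 1·62 + 1·41 + 9·269) / 13 = 3310 / 13 ≈ 254.62
y: (2·213 + 1·158 + 1·263 + 9·291) / 13 = 3466 / 13 ≈ 266.62

(254.6, 266.6)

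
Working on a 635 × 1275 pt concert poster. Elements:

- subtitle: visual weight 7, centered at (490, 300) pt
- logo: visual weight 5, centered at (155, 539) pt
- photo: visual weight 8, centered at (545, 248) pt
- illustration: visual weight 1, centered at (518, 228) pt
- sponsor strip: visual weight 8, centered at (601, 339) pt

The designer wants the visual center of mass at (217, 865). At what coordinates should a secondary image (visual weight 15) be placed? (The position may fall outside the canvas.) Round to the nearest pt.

With the secondary image, Σw becomes 7 + 5 + 8 + 1 + 8 + 15 = 44.
x: need Σw·x = 44·217 = 9548. Existing = 7·490 + 5·155 + 8·545 + 1·518 + 8·601 = 13891. Remainder -4343 / 15 ≈ -289.53.
y: need Σw·y = 44·865 = 38060. Existing = 7·300 + 5·539 + 8·248 + 1·228 + 8·339 = 9719. Remainder 28341 / 15 ≈ 1889.40.

(-290, 1889)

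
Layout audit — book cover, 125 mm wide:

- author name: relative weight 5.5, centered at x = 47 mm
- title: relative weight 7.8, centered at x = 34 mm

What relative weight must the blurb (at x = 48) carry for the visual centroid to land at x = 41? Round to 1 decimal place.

Fixed elements: Σw = 5.5 + 7.8 = 13.3, Σw·x = 5.5·47 + 7.8·34 = 523.7.
For the centroid to hit 41: (523.7 + w·48) / (13.3 + w) = 41.
So w = (41·13.3 − 523.7)/(48 − 41) = 21.6/7 ≈ 3.09.

w ≈ 3.1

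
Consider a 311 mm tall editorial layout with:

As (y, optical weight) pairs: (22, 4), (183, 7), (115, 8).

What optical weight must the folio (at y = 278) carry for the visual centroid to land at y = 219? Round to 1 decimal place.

w ≈ 31.7

Fixed elements: Σw = 4 + 7 + 8 = 19, Σw·y = 4·22 + 7·183 + 8·115 = 2289.
Set Σw·y/Σw = 219: (2289 + 278w) = 219·(19 + w).
So w = (219·19 − 2289)/(278 − 219) = 1872/59 ≈ 31.73.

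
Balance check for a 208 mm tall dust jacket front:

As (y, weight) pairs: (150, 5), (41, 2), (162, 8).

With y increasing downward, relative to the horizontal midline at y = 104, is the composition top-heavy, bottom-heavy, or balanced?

Σw = 5 + 2 + 8 = 15.
y-moment: 5·150 + 2·41 + 8·162 = 2128; centroid 2128/15 ≈ 141.87.
141.9 lies below (larger y than) the midline 104, so the layout is bottom-heavy.

bottom-heavy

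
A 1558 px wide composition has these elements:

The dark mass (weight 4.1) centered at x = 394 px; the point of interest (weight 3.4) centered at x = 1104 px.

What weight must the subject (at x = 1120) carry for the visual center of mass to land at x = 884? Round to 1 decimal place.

Known weights sum to 4.1 + 3.4 = 7.5; their moment is 4.1·394 + 3.4·1104 = 5369.0.
Balance at x = 884 requires (5369.0 + w·1120) / (7.5 + w) = 884.
Rearranging, w·(1120 − 884) = 884·7.5 − 5369.0 = 1261.0, so w ≈ 1261.0/236 = 5.34.

w ≈ 5.3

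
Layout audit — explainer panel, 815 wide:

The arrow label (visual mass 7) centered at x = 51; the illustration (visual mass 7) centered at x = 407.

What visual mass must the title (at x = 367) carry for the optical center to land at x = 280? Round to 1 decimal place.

w ≈ 8.2

Fixed elements: Σw = 7 + 7 = 14, Σw·x = 7·51 + 7·407 = 3206.
Set Σw·x/Σw = 280: (3206 + 367w) = 280·(14 + w).
Solving: w = (280·14 − 3206) / (367 − 280) = 714 / 87 ≈ 8.21.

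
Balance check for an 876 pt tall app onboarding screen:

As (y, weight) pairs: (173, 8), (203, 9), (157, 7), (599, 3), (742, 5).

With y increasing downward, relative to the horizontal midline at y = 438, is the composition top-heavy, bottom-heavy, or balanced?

Total weight = 8 + 9 + 7 + 3 + 5 = 32.
Σw·y = 8·173 + 9·203 + 7·157 + 3·599 + 5·742 = 9817, so ȳ = 9817/32 ≈ 306.78.
306.8 vs midline 438 → top-heavy.

top-heavy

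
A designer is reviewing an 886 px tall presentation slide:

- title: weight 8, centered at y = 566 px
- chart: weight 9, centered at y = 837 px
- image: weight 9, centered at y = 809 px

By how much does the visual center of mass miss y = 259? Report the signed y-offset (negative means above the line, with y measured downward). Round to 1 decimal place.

≈ 484.9 px

Weights sum to 8 + 9 + 9 = 26.
y-moment: 8·566 + 9·837 + 9·809 = 19342; centroid 19342/26 ≈ 743.92.
Difference: 743.92 − 259 ≈ 484.92.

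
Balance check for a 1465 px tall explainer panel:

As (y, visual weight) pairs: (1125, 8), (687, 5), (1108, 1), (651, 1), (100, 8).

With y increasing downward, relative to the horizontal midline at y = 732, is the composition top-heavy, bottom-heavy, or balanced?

Total weight = 8 + 5 + 1 + 1 + 8 = 23.
Σw·y = 8·1125 + 5·687 + 1·1108 + 1·651 + 8·100 = 14994, so ȳ = 14994/23 ≈ 651.91.
651.9 vs midline 732 → top-heavy.

top-heavy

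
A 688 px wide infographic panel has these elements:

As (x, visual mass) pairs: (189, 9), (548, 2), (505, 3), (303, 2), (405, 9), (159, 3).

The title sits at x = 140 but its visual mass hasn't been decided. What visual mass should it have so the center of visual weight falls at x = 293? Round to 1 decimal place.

w ≈ 5.5

Fixed elements: Σw = 9 + 2 + 3 + 2 + 9 + 3 = 28, Σw·x = 9·189 + 2·548 + 3·505 + 2·303 + 9·405 + 3·159 = 9040.
Balance at x = 293 requires (9040 + w·140) / (28 + w) = 293.
So w = (293·28 − 9040)/(140 − 293) = -836/-153 ≈ 5.46.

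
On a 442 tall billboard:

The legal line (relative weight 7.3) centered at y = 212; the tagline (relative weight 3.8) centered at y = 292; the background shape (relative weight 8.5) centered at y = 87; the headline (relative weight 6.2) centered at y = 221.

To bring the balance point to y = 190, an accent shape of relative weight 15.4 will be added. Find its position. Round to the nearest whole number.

After adding the accent shape, total weight = 7.3 + 3.8 + 8.5 + 6.2 + 15.4 = 41.2.
Along y: (4766.9 + 15.4·y) / 41.2 = 190 (existing moment 7.3·212 + 3.8·292 + 8.5·87 + 6.2·221 = 4766.9) ⇒ y = (7828.0 − 4766.9) / 15.4 ≈ 198.77.

y ≈ 199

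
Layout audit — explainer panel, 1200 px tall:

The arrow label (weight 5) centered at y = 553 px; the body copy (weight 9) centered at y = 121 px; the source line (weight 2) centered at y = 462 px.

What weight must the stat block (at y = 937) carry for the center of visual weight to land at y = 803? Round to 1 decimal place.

w ≈ 60.2

Existing Σw = 16 (5 + 9 + 2); existing moment 5·553 + 9·121 + 2·462 = 4778.
Balance at y = 803 requires (4778 + w·937) / (16 + w) = 803.
So w = (803·16 − 4778)/(937 − 803) = 8070/134 ≈ 60.22.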